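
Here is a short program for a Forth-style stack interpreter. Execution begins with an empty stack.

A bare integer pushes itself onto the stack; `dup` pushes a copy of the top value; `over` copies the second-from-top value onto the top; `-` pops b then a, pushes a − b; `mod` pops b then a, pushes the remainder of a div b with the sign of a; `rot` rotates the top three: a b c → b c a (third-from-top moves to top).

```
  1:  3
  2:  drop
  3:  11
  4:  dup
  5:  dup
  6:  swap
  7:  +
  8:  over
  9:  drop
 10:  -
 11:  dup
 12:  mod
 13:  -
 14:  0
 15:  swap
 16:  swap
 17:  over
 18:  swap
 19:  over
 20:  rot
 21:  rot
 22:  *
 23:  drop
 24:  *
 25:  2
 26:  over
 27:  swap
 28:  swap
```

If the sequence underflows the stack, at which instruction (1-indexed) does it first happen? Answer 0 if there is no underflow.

13

3     3
drop  (empty)
11    11
dup   11 11
dup   11 11 11
swap  11 11 11
+     11 22
over  11 22 11
drop  11 22
-     -11
dup   -11 -11
mod   0
-  — needs 2 operands, stack has 1 → underflow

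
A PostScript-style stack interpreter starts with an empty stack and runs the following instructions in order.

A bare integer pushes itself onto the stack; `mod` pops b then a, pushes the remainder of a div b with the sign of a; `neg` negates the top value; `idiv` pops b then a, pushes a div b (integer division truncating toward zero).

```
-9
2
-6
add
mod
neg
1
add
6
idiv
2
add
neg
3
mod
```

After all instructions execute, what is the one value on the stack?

-2

-9   → -9
2    → -9 2
-6   → -9 2 -6
add  → -9 -4
mod  → -1
neg  → 1
1    → 1 1
add  → 2
6    → 2 6
idiv → 0
2    → 0 2
add  → 2
neg  → -2
3    → -2 3
mod  → -2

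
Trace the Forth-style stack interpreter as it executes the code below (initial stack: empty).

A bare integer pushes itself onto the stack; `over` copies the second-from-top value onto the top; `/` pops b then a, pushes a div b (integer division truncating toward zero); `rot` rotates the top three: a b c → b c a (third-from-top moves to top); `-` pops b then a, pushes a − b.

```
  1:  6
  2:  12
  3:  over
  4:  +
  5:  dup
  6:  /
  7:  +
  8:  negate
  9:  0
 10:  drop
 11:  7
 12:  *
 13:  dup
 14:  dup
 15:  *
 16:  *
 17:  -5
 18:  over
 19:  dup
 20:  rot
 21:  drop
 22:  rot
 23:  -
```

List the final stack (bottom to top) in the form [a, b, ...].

6      : 6
12     : 6 12
over   : 6 12 6
+      : 6 18
dup    : 6 18 18
/      : 6 1
+      : 7
negate : -7
0      : -7 0
drop   : -7
7      : -7 7
*      : -49
dup    : -49 -49
dup    : -49 -49 -49
*      : -49 2401
*      : -117649
-5     : -117649 -5
over   : -117649 -5 -117649
dup    : -117649 -5 -117649 -117649
rot    : -117649 -117649 -117649 -5
drop   : -117649 -117649 -117649
rot    : -117649 -117649 -117649
-      : -117649 0

[-117649, 0]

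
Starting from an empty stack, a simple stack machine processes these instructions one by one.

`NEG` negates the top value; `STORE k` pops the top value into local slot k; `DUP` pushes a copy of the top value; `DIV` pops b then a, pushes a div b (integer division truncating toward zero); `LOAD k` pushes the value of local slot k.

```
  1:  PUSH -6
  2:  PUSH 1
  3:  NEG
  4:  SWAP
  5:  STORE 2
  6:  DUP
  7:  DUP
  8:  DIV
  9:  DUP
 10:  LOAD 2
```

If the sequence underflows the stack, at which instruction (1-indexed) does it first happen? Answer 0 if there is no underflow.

0

PUSH -6 → [-6]
PUSH 1  → [-6, 1]
NEG     → [-6, -1]
SWAP    → [-1, -6]
STORE 2 → [-1]
DUP     → [-1, -1]
DUP     → [-1, -1, -1]
DIV     → [-1, 1]
DUP     → [-1, 1, 1]
LOAD 2  → [-1, 1, 1, -6]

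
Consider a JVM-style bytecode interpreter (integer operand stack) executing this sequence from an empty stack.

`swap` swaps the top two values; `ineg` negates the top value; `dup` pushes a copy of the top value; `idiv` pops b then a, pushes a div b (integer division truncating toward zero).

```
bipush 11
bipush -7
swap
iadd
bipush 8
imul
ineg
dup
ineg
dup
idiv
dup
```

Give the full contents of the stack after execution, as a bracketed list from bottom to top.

[-32, 1, 1]

bipush 11  11
bipush -7  11 -7
swap       -7 11
iadd       4
bipush 8   4 8
imul       32
ineg       -32
dup        -32 -32
ineg       -32 32
dup        -32 32 32
idiv       -32 1
dup        -32 1 1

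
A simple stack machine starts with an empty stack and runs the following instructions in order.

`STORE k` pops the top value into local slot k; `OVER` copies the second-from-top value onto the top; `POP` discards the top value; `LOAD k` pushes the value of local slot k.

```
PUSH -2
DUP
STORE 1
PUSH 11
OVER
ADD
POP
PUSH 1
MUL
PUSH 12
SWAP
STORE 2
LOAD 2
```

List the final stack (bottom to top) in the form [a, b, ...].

[12, -2]

PUSH -2 : [-2]
DUP     : [-2, -2]
STORE 1 : [-2]
PUSH 11 : [-2, 11]
OVER    : [-2, 11, -2]
ADD     : [-2, 9]
POP     : [-2]
PUSH 1  : [-2, 1]
MUL     : [-2]
PUSH 12 : [-2, 12]
SWAP    : [12, -2]
STORE 2 : [12]
LOAD 2  : [12, -2]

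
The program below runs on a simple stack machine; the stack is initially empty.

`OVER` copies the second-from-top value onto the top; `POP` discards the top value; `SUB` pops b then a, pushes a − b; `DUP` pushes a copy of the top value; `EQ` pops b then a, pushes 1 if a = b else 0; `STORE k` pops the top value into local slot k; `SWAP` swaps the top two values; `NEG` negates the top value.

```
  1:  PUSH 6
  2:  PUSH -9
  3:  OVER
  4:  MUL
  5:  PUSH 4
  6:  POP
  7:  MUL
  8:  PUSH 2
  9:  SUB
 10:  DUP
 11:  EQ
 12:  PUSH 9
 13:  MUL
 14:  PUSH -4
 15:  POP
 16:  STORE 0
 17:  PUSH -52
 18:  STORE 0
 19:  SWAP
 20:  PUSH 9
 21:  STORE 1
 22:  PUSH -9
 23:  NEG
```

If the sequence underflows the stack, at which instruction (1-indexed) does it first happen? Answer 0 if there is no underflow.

PUSH 6   : 6
PUSH -9  : 6 -9
OVER     : 6 -9 6
MUL      : 6 -54
PUSH 4   : 6 -54 4
POP      : 6 -54
MUL      : -324
PUSH 2   : -324 2
SUB      : -326
DUP      : -326 -326
EQ       : 1
PUSH 9   : 1 9
MUL      : 9
PUSH -4  : 9 -4
POP      : 9
STORE 0  : (empty)
PUSH -52 : -52
STORE 0  : (empty)
SWAP  — needs 2 operands, stack has 0 → underflow

19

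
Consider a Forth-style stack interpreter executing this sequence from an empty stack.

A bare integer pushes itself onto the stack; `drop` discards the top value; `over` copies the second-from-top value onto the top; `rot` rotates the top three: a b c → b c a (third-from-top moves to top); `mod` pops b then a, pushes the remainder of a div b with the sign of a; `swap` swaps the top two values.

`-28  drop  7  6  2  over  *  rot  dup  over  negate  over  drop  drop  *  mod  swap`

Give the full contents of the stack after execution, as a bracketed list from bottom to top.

-28     [-28]
drop    []
7       [7]
6       [7, 6]
2       [7, 6, 2]
over    [7, 6, 2, 6]
*       [7, 6, 12]
rot     [6, 12, 7]
dup     [6, 12, 7, 7]
over    [6, 12, 7, 7, 7]
negate  [6, 12, 7, 7, -7]
over    [6, 12, 7, 7, -7, 7]
drop    [6, 12, 7, 7, -7]
drop    [6, 12, 7, 7]
*       [6, 12, 49]
mod     [6, 12]
swap    [12, 6]

[12, 6]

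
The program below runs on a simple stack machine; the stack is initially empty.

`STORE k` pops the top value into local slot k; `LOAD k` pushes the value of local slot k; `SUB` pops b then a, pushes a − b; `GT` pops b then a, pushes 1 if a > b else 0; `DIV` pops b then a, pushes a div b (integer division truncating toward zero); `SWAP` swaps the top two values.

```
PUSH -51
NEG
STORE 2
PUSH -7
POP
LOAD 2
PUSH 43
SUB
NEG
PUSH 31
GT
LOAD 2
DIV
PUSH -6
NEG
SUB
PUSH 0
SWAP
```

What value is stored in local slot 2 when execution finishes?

51

PUSH -51 : -51
NEG      : 51
STORE 2  : (empty)
PUSH -7  : -7
POP      : (empty)
LOAD 2   : 51
PUSH 43  : 51 43
SUB      : 8
NEG      : -8
PUSH 31  : -8 31
GT       : 0
LOAD 2   : 0 51
DIV      : 0
PUSH -6  : 0 -6
NEG      : 0 6
SUB      : -6
PUSH 0   : -6 0
SWAP     : 0 -6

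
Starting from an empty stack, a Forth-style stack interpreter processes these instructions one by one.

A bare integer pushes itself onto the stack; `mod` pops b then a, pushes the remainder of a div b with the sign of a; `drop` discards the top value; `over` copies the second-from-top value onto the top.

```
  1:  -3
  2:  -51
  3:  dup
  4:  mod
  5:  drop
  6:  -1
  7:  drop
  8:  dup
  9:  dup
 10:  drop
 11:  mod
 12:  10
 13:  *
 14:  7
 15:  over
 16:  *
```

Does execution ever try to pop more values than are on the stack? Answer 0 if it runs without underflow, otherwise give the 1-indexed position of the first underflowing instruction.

-3    -3
-51   -3 -51
dup   -3 -51 -51
mod   -3 0
drop  -3
-1    -3 -1
drop  -3
dup   -3 -3
dup   -3 -3 -3
drop  -3 -3
mod   0
10    0 10
*     0
7     0 7
over  0 7 0
*     0 0

0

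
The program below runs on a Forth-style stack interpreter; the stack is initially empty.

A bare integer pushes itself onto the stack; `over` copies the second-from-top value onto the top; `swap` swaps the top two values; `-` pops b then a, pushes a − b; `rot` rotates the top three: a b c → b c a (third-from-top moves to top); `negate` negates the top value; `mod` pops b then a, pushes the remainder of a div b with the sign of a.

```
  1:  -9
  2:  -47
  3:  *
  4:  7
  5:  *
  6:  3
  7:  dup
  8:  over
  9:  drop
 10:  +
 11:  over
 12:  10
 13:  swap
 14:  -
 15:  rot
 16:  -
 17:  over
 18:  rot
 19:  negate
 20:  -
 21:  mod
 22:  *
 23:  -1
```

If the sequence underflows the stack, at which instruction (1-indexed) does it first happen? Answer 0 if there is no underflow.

-9     : [-9]
-47    : [-9, -47]
*      : [423]
7      : [423, 7]
*      : [2961]
3      : [2961, 3]
dup    : [2961, 3, 3]
over   : [2961, 3, 3, 3]
drop   : [2961, 3, 3]
+      : [2961, 6]
over   : [2961, 6, 2961]
10     : [2961, 6, 2961, 10]
swap   : [2961, 6, 10, 2961]
-      : [2961, 6, -2951]
rot    : [6, -2951, 2961]
-      : [6, -5912]
over   : [6, -5912, 6]
rot    : [-5912, 6, 6]
negate : [-5912, 6, -6]
-      : [-5912, 12]
mod    : [-8]
*  — needs 2 operands, stack has 1 → underflow

22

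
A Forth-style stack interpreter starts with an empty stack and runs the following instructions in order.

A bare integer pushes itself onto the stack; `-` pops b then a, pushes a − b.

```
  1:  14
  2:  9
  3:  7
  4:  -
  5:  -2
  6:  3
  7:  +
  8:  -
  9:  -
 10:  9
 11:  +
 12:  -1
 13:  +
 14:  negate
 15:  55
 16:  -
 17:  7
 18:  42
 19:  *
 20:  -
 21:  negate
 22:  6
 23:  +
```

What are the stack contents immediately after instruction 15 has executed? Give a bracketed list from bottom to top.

[-21, 55]

14     → [14]
9      → [14, 9]
7      → [14, 9, 7]
-      → [14, 2]
-2     → [14, 2, -2]
3      → [14, 2, -2, 3]
+      → [14, 2, 1]
-      → [14, 1]
-      → [13]
9      → [13, 9]
+      → [22]
-1     → [22, -1]
+      → [21]
negate → [-21]
55     → [-21, 55]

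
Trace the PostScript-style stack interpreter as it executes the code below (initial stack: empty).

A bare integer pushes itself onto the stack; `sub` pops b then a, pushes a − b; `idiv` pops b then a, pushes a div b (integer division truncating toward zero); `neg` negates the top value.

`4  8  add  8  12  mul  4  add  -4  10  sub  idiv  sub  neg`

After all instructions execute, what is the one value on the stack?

-19

4    : 4
8    : 4 8
add  : 12
8    : 12 8
12   : 12 8 12
mul  : 12 96
4    : 12 96 4
add  : 12 100
-4   : 12 100 -4
10   : 12 100 -4 10
sub  : 12 100 -14
idiv : 12 -7
sub  : 19
neg  : -19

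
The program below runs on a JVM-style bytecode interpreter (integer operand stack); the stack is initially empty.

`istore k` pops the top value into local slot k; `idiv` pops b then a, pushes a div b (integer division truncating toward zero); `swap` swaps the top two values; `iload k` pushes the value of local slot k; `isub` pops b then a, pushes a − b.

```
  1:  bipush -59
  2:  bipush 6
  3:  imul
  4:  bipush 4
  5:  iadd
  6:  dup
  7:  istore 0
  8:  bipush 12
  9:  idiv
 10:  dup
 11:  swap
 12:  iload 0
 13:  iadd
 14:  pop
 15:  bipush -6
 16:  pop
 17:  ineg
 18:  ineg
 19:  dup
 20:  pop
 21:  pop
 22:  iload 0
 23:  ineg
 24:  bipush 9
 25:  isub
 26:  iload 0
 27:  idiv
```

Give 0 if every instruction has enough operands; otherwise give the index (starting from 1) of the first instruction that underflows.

bipush -59 -> [-59]
bipush 6   -> [-59, 6]
imul       -> [-354]
bipush 4   -> [-354, 4]
iadd       -> [-350]
dup        -> [-350, -350]
istore 0   -> [-350]
bipush 12  -> [-350, 12]
idiv       -> [-29]
dup        -> [-29, -29]
swap       -> [-29, -29]
iload 0    -> [-29, -29, -350]
iadd       -> [-29, -379]
pop        -> [-29]
bipush -6  -> [-29, -6]
pop        -> [-29]
ineg       -> [29]
ineg       -> [-29]
dup        -> [-29, -29]
pop        -> [-29]
pop        -> []
iload 0    -> [-350]
ineg       -> [350]
bipush 9   -> [350, 9]
isub       -> [341]
iload 0    -> [341, -350]
idiv       -> [0]

0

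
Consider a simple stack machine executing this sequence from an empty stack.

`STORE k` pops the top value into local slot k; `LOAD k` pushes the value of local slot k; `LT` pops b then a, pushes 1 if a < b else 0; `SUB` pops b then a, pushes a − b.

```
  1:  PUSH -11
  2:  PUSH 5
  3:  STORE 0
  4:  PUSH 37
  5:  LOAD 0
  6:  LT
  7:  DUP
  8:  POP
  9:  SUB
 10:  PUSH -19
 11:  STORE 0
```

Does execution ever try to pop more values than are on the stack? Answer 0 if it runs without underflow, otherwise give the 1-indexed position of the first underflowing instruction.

PUSH -11 : [-11]
PUSH 5   : [-11, 5]
STORE 0  : [-11]
PUSH 37  : [-11, 37]
LOAD 0   : [-11, 37, 5]
LT       : [-11, 0]
DUP      : [-11, 0, 0]
POP      : [-11, 0]
SUB      : [-11]
PUSH -19 : [-11, -19]
STORE 0  : [-11]

0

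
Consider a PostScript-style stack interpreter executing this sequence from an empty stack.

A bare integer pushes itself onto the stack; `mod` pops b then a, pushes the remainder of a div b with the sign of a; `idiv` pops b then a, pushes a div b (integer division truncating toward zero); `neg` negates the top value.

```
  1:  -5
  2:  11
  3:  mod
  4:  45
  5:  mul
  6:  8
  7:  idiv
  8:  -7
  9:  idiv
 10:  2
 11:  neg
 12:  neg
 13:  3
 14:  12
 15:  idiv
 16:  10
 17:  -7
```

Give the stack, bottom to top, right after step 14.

-5   -> [-5]
11   -> [-5, 11]
mod  -> [-5]
45   -> [-5, 45]
mul  -> [-225]
8    -> [-225, 8]
idiv -> [-28]
-7   -> [-28, -7]
idiv -> [4]
2    -> [4, 2]
neg  -> [4, -2]
neg  -> [4, 2]
3    -> [4, 2, 3]
12   -> [4, 2, 3, 12]

[4, 2, 3, 12]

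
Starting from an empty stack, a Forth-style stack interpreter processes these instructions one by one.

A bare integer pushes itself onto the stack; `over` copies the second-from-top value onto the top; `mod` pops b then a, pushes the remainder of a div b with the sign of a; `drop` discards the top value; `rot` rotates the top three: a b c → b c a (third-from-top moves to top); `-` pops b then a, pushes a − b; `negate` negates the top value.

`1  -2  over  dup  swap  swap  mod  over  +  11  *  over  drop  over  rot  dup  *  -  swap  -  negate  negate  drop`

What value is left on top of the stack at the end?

1

1      -> [1]
-2     -> [1, -2]
over   -> [1, -2, 1]
dup    -> [1, -2, 1, 1]
swap   -> [1, -2, 1, 1]
swap   -> [1, -2, 1, 1]
mod    -> [1, -2, 0]
over   -> [1, -2, 0, -2]
+      -> [1, -2, -2]
11     -> [1, -2, -2, 11]
*      -> [1, -2, -22]
over   -> [1, -2, -22, -2]
drop   -> [1, -2, -22]
over   -> [1, -2, -22, -2]
rot    -> [1, -22, -2, -2]
dup    -> [1, -22, -2, -2, -2]
*      -> [1, -22, -2, 4]
-      -> [1, -22, -6]
swap   -> [1, -6, -22]
-      -> [1, 16]
negate -> [1, -16]
negate -> [1, 16]
drop   -> [1]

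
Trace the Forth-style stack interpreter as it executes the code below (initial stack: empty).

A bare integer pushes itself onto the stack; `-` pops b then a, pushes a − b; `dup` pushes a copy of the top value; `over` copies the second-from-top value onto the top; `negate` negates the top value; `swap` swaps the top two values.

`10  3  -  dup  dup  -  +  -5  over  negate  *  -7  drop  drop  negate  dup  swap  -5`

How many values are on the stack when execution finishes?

10     -> [10]
3      -> [10, 3]
-      -> [7]
dup    -> [7, 7]
dup    -> [7, 7, 7]
-      -> [7, 0]
+      -> [7]
-5     -> [7, -5]
over   -> [7, -5, 7]
negate -> [7, -5, -7]
*      -> [7, 35]
-7     -> [7, 35, -7]
drop   -> [7, 35]
drop   -> [7]
negate -> [-7]
dup    -> [-7, -7]
swap   -> [-7, -7]
-5     -> [-7, -7, -5]

3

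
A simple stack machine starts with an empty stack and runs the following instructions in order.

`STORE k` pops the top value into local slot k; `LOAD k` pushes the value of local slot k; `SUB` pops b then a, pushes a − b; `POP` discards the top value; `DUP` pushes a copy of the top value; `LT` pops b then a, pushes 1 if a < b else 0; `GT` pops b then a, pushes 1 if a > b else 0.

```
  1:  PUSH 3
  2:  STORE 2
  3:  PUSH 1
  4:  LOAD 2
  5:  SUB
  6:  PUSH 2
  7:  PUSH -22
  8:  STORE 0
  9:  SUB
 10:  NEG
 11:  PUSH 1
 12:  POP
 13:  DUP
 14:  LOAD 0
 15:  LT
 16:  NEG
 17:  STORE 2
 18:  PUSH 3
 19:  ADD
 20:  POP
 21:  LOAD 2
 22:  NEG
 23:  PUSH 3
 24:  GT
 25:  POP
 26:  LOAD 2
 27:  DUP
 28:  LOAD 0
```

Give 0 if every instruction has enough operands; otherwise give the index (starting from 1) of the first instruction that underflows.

0

PUSH 3   → [3]
STORE 2  → []
PUSH 1   → [1]
LOAD 2   → [1, 3]
SUB      → [-2]
PUSH 2   → [-2, 2]
PUSH -22 → [-2, 2, -22]
STORE 0  → [-2, 2]
SUB      → [-4]
NEG      → [4]
PUSH 1   → [4, 1]
POP      → [4]
DUP      → [4, 4]
LOAD 0   → [4, 4, -22]
LT       → [4, 0]
NEG      → [4, 0]
STORE 2  → [4]
PUSH 3   → [4, 3]
ADD      → [7]
POP      → []
LOAD 2   → [0]
NEG      → [0]
PUSH 3   → [0, 3]
GT       → [0]
POP      → []
LOAD 2   → [0]
DUP      → [0, 0]
LOAD 0   → [0, 0, -22]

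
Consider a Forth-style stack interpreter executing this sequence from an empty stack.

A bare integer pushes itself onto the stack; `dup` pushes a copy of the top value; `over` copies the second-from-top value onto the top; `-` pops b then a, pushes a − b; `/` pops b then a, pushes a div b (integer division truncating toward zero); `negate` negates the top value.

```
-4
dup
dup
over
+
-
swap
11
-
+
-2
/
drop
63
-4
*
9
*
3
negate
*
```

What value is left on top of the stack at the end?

6804

-4     -> -4
dup    -> -4 -4
dup    -> -4 -4 -4
over   -> -4 -4 -4 -4
+      -> -4 -4 -8
-      -> -4 4
swap   -> 4 -4
11     -> 4 -4 11
-      -> 4 -15
+      -> -11
-2     -> -11 -2
/      -> 5
drop   -> (empty)
63     -> 63
-4     -> 63 -4
*      -> -252
9      -> -252 9
*      -> -2268
3      -> -2268 3
negate -> -2268 -3
*      -> 6804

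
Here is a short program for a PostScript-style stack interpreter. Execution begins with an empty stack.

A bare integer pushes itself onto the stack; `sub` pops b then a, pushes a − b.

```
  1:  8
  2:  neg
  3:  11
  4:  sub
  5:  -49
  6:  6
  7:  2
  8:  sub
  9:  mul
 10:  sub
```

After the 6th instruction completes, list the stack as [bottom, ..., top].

8   → [8]
neg → [-8]
11  → [-8, 11]
sub → [-19]
-49 → [-19, -49]
6   → [-19, -49, 6]

[-19, -49, 6]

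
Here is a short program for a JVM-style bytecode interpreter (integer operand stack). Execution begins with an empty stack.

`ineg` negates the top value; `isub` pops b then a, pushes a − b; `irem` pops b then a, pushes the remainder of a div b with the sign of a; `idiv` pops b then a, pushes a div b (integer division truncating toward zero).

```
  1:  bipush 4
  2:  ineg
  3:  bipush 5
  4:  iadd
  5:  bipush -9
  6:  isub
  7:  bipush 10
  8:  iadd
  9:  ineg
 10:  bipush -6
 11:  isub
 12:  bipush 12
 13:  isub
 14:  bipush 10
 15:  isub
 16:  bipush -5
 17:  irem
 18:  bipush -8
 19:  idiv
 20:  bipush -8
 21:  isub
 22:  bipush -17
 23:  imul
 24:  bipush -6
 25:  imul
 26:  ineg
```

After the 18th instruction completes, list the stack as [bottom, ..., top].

[-1, -8]

bipush 4   4
ineg       -4
bipush 5   -4 5
iadd       1
bipush -9  1 -9
isub       10
bipush 10  10 10
iadd       20
ineg       -20
bipush -6  -20 -6
isub       -14
bipush 12  -14 12
isub       -26
bipush 10  -26 10
isub       -36
bipush -5  -36 -5
irem       -1
bipush -8  -1 -8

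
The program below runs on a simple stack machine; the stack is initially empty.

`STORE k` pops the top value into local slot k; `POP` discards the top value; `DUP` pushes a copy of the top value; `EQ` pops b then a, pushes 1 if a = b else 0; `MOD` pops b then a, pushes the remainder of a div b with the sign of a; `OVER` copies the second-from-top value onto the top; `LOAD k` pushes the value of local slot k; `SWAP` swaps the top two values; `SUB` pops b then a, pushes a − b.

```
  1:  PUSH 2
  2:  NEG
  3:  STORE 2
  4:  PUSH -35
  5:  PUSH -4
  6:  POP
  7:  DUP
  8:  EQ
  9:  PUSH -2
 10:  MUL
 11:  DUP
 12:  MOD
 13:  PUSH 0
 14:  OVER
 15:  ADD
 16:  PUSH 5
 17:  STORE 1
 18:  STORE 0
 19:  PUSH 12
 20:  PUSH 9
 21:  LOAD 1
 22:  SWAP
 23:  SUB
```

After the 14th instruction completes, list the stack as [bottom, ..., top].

PUSH 2   -> [2]
NEG      -> [-2]
STORE 2  -> []
PUSH -35 -> [-35]
PUSH -4  -> [-35, -4]
POP      -> [-35]
DUP      -> [-35, -35]
EQ       -> [1]
PUSH -2  -> [1, -2]
MUL      -> [-2]
DUP      -> [-2, -2]
MOD      -> [0]
PUSH 0   -> [0, 0]
OVER     -> [0, 0, 0]

[0, 0, 0]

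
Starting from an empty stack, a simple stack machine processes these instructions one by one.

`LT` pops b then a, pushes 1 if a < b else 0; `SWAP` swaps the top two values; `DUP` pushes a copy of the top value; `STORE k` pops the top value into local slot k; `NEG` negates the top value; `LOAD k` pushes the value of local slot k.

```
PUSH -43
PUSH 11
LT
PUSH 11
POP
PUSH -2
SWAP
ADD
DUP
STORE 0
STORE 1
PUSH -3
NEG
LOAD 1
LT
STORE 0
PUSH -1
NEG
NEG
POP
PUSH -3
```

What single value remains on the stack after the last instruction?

-3

PUSH -43  -43
PUSH 11   -43 11
LT        1
PUSH 11   1 11
POP       1
PUSH -2   1 -2
SWAP      -2 1
ADD       -1
DUP       -1 -1
STORE 0   -1
STORE 1   (empty)
PUSH -3   -3
NEG       3
LOAD 1    3 -1
LT        0
STORE 0   (empty)
PUSH -1   -1
NEG       1
NEG       -1
POP       (empty)
PUSH -3   -3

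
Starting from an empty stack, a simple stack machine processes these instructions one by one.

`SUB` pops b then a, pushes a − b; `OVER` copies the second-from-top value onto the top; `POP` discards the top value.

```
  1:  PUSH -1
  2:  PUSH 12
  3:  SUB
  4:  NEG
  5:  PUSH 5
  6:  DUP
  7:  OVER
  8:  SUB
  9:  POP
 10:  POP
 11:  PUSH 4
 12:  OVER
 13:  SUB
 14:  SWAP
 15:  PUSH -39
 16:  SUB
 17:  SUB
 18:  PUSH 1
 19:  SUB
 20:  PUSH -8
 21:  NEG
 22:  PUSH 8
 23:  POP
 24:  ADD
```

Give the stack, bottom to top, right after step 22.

[-62, 8, 8]

PUSH -1  -> [-1]
PUSH 12  -> [-1, 12]
SUB      -> [-13]
NEG      -> [13]
PUSH 5   -> [13, 5]
DUP      -> [13, 5, 5]
OVER     -> [13, 5, 5, 5]
SUB      -> [13, 5, 0]
POP      -> [13, 5]
POP      -> [13]
PUSH 4   -> [13, 4]
OVER     -> [13, 4, 13]
SUB      -> [13, -9]
SWAP     -> [-9, 13]
PUSH -39 -> [-9, 13, -39]
SUB      -> [-9, 52]
SUB      -> [-61]
PUSH 1   -> [-61, 1]
SUB      -> [-62]
PUSH -8  -> [-62, -8]
NEG      -> [-62, 8]
PUSH 8   -> [-62, 8, 8]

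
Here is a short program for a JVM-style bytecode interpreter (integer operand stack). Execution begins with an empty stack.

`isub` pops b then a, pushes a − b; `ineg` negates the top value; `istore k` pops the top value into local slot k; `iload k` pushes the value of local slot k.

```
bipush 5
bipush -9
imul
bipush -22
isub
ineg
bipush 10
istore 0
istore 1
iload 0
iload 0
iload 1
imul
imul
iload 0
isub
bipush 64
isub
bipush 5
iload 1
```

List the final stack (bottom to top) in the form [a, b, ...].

bipush 5   → 5
bipush -9  → 5 -9
imul       → -45
bipush -22 → -45 -22
isub       → -23
ineg       → 23
bipush 10  → 23 10
istore 0   → 23
istore 1   → (empty)
iload 0    → 10
iload 0    → 10 10
iload 1    → 10 10 23
imul       → 10 230
imul       → 2300
iload 0    → 2300 10
isub       → 2290
bipush 64  → 2290 64
isub       → 2226
bipush 5   → 2226 5
iload 1    → 2226 5 23

[2226, 5, 23]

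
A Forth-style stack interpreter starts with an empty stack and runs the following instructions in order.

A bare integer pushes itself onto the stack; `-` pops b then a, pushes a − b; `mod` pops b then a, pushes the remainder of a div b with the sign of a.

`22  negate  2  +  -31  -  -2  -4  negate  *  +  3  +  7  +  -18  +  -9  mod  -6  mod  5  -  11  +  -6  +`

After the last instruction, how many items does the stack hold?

22     : [22]
negate : [-22]
2      : [-22, 2]
+      : [-20]
-31    : [-20, -31]
-      : [11]
-2     : [11, -2]
-4     : [11, -2, -4]
negate : [11, -2, 4]
*      : [11, -8]
+      : [3]
3      : [3, 3]
+      : [6]
7      : [6, 7]
+      : [13]
-18    : [13, -18]
+      : [-5]
-9     : [-5, -9]
mod    : [-5]
-6     : [-5, -6]
mod    : [-5]
5      : [-5, 5]
-      : [-10]
11     : [-10, 11]
+      : [1]
-6     : [1, -6]
+      : [-5]

1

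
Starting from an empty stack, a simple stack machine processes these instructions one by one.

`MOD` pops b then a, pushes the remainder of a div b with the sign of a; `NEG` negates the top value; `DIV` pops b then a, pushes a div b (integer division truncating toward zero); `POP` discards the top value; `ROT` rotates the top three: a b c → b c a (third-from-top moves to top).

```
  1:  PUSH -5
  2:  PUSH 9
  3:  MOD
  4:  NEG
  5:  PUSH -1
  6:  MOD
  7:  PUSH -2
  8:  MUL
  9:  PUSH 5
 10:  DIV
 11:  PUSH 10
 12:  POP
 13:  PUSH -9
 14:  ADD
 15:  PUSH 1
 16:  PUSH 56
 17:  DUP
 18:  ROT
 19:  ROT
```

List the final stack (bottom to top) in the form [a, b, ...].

PUSH -5 → [-5]
PUSH 9  → [-5, 9]
MOD     → [-5]
NEG     → [5]
PUSH -1 → [5, -1]
MOD     → [0]
PUSH -2 → [0, -2]
MUL     → [0]
PUSH 5  → [0, 5]
DIV     → [0]
PUSH 10 → [0, 10]
POP     → [0]
PUSH -9 → [0, -9]
ADD     → [-9]
PUSH 1  → [-9, 1]
PUSH 56 → [-9, 1, 56]
DUP     → [-9, 1, 56, 56]
ROT     → [-9, 56, 56, 1]
ROT     → [-9, 56, 1, 56]

[-9, 56, 1, 56]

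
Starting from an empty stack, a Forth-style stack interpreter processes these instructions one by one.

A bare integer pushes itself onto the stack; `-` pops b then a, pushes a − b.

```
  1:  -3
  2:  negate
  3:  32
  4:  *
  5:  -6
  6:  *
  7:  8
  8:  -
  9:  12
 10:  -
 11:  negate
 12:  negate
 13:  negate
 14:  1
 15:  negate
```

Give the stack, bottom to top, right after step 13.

-3     : [-3]
negate : [3]
32     : [3, 32]
*      : [96]
-6     : [96, -6]
*      : [-576]
8      : [-576, 8]
-      : [-584]
12     : [-584, 12]
-      : [-596]
negate : [596]
negate : [-596]
negate : [596]

[596]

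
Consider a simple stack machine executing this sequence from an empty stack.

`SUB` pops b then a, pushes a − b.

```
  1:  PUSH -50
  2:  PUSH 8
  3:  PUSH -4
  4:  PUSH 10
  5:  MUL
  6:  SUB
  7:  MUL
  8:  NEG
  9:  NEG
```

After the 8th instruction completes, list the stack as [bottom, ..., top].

PUSH -50 -> [-50]
PUSH 8   -> [-50, 8]
PUSH -4  -> [-50, 8, -4]
PUSH 10  -> [-50, 8, -4, 10]
MUL      -> [-50, 8, -40]
SUB      -> [-50, 48]
MUL      -> [-2400]
NEG      -> [2400]

[2400]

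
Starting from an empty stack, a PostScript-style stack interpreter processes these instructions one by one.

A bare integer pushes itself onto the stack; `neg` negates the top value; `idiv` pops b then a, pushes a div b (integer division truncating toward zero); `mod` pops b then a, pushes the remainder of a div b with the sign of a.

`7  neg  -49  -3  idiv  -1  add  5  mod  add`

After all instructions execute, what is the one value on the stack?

7    -> 7
neg  -> -7
-49  -> -7 -49
-3   -> -7 -49 -3
idiv -> -7 16
-1   -> -7 16 -1
add  -> -7 15
5    -> -7 15 5
mod  -> -7 0
add  -> -7

-7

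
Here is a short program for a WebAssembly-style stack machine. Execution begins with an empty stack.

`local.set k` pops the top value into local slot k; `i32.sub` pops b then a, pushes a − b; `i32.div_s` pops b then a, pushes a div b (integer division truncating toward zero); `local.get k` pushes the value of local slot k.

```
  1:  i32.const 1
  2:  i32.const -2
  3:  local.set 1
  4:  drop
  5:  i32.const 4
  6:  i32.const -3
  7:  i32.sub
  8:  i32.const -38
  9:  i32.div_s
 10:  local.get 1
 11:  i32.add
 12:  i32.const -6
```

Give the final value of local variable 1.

-2

i32.const 1   : 1
i32.const -2  : 1 -2
local.set 1   : 1
drop          : (empty)
i32.const 4   : 4
i32.const -3  : 4 -3
i32.sub       : 7
i32.const -38 : 7 -38
i32.div_s     : 0
local.get 1   : 0 -2
i32.add       : -2
i32.const -6  : -2 -6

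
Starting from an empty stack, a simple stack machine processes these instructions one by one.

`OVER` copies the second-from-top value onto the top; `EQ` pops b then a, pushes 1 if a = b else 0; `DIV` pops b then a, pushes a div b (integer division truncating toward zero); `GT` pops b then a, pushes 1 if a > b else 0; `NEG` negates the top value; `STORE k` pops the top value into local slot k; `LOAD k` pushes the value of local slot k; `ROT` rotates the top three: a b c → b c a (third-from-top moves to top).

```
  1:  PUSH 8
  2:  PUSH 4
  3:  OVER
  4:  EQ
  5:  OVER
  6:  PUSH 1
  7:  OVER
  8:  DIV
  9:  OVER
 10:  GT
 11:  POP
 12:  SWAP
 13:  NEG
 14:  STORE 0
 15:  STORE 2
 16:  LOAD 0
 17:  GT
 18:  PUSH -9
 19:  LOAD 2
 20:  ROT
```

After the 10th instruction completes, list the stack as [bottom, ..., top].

PUSH 8 → [8]
PUSH 4 → [8, 4]
OVER   → [8, 4, 8]
EQ     → [8, 0]
OVER   → [8, 0, 8]
PUSH 1 → [8, 0, 8, 1]
OVER   → [8, 0, 8, 1, 8]
DIV    → [8, 0, 8, 0]
OVER   → [8, 0, 8, 0, 8]
GT     → [8, 0, 8, 0]

[8, 0, 8, 0]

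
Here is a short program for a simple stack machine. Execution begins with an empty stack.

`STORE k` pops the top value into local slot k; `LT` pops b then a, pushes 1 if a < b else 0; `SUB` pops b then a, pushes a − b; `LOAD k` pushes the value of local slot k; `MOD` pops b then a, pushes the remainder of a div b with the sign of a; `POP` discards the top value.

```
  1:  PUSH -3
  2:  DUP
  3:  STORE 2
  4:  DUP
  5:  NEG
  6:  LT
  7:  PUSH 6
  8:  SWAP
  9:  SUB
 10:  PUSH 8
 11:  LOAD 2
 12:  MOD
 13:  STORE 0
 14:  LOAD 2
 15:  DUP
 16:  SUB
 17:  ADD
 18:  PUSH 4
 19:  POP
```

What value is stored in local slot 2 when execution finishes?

PUSH -3 -> [-3]
DUP     -> [-3, -3]
STORE 2 -> [-3]
DUP     -> [-3, -3]
NEG     -> [-3, 3]
LT      -> [1]
PUSH 6  -> [1, 6]
SWAP    -> [6, 1]
SUB     -> [5]
PUSH 8  -> [5, 8]
LOAD 2  -> [5, 8, -3]
MOD     -> [5, 2]
STORE 0 -> [5]
LOAD 2  -> [5, -3]
DUP     -> [5, -3, -3]
SUB     -> [5, 0]
ADD     -> [5]
PUSH 4  -> [5, 4]
POP     -> [5]

-3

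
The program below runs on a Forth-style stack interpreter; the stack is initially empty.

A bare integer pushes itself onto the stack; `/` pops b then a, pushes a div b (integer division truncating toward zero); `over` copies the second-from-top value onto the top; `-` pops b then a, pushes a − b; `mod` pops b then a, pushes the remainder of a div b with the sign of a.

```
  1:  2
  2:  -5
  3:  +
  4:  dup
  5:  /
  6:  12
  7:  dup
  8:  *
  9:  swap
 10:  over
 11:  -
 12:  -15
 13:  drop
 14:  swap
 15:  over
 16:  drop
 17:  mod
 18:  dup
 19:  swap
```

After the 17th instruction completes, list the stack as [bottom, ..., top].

[-143]

2     [2]
-5    [2, -5]
+     [-3]
dup   [-3, -3]
/     [1]
12    [1, 12]
dup   [1, 12, 12]
*     [1, 144]
swap  [144, 1]
over  [144, 1, 144]
-     [144, -143]
-15   [144, -143, -15]
drop  [144, -143]
swap  [-143, 144]
over  [-143, 144, -143]
drop  [-143, 144]
mod   [-143]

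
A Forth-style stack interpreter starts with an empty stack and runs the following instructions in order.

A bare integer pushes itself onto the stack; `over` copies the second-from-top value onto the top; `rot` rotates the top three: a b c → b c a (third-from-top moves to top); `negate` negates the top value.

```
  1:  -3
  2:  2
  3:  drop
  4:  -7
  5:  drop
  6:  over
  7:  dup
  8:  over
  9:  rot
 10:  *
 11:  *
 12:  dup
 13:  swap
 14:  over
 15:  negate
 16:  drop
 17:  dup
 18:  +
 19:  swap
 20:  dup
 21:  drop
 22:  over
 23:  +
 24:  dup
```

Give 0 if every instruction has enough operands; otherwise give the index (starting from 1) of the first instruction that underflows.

6

-3    [-3]
2     [-3, 2]
drop  [-3]
-7    [-3, -7]
drop  [-3]
over  — needs 2 operands, stack has 1 → underflow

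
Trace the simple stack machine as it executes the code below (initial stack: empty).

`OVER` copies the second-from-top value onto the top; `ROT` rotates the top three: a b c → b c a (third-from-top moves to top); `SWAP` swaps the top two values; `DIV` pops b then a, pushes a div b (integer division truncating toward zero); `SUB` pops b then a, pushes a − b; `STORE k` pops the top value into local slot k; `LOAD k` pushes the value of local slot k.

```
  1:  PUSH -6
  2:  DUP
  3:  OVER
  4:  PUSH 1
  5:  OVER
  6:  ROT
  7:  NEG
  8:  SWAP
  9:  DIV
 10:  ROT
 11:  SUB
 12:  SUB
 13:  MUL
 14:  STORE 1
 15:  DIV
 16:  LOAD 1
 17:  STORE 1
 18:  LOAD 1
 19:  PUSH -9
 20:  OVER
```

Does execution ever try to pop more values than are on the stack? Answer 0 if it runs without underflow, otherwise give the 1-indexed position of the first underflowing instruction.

PUSH -6 : [-6]
DUP     : [-6, -6]
OVER    : [-6, -6, -6]
PUSH 1  : [-6, -6, -6, 1]
OVER    : [-6, -6, -6, 1, -6]
ROT     : [-6, -6, 1, -6, -6]
NEG     : [-6, -6, 1, -6, 6]
SWAP    : [-6, -6, 1, 6, -6]
DIV     : [-6, -6, 1, -1]
ROT     : [-6, 1, -1, -6]
SUB     : [-6, 1, 5]
SUB     : [-6, -4]
MUL     : [24]
STORE 1 : []
DIV  — needs 2 operands, stack has 0 → underflow

15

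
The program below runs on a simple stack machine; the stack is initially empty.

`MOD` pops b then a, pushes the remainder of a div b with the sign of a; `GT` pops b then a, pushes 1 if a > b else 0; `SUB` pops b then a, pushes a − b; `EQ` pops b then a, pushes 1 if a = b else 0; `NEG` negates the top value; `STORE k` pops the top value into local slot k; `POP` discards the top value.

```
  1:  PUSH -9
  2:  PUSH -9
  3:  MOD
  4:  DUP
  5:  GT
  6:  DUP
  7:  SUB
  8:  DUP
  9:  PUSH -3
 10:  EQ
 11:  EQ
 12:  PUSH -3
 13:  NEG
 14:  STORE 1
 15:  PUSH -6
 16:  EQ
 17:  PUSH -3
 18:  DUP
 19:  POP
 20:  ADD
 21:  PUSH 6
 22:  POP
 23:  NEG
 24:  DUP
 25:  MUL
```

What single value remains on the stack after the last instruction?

PUSH -9 : -9
PUSH -9 : -9 -9
MOD     : 0
DUP     : 0 0
GT      : 0
DUP     : 0 0
SUB     : 0
DUP     : 0 0
PUSH -3 : 0 0 -3
EQ      : 0 0
EQ      : 1
PUSH -3 : 1 -3
NEG     : 1 3
STORE 1 : 1
PUSH -6 : 1 -6
EQ      : 0
PUSH -3 : 0 -3
DUP     : 0 -3 -3
POP     : 0 -3
ADD     : -3
PUSH 6  : -3 6
POP     : -3
NEG     : 3
DUP     : 3 3
MUL     : 9

9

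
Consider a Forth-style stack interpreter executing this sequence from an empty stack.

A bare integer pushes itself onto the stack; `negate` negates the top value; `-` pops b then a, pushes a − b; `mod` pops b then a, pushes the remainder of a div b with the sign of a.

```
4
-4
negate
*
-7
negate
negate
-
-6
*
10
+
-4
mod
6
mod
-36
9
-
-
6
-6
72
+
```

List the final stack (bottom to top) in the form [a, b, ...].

4      -> [4]
-4     -> [4, -4]
negate -> [4, 4]
*      -> [16]
-7     -> [16, -7]
negate -> [16, 7]
negate -> [16, -7]
-      -> [23]
-6     -> [23, -6]
*      -> [-138]
10     -> [-138, 10]
+      -> [-128]
-4     -> [-128, -4]
mod    -> [0]
6      -> [0, 6]
mod    -> [0]
-36    -> [0, -36]
9      -> [0, -36, 9]
-      -> [0, -45]
-      -> [45]
6      -> [45, 6]
-6     -> [45, 6, -6]
72     -> [45, 6, -6, 72]
+      -> [45, 6, 66]

[45, 6, 66]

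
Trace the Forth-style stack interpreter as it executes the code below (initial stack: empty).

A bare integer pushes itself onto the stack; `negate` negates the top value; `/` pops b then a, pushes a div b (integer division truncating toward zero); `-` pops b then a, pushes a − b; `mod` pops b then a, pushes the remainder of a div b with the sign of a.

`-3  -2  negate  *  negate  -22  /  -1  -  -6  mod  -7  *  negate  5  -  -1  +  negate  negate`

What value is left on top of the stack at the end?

1

-3      [-3]
-2      [-3, -2]
negate  [-3, 2]
*       [-6]
negate  [6]
-22     [6, -22]
/       [0]
-1      [0, -1]
-       [1]
-6      [1, -6]
mod     [1]
-7      [1, -7]
*       [-7]
negate  [7]
5       [7, 5]
-       [2]
-1      [2, -1]
+       [1]
negate  [-1]
negate  [1]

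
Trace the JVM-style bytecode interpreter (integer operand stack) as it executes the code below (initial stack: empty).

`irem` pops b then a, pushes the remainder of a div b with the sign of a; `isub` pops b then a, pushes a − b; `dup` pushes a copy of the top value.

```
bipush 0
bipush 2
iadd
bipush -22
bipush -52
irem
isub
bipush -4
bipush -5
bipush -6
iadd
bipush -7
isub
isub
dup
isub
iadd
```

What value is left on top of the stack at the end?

24

bipush 0   -> [0]
bipush 2   -> [0, 2]
iadd       -> [2]
bipush -22 -> [2, -22]
bipush -52 -> [2, -22, -52]
irem       -> [2, -22]
isub       -> [24]
bipush -4  -> [24, -4]
bipush -5  -> [24, -4, -5]
bipush -6  -> [24, -4, -5, -6]
iadd       -> [24, -4, -11]
bipush -7  -> [24, -4, -11, -7]
isub       -> [24, -4, -4]
isub       -> [24, 0]
dup        -> [24, 0, 0]
isub       -> [24, 0]
iadd       -> [24]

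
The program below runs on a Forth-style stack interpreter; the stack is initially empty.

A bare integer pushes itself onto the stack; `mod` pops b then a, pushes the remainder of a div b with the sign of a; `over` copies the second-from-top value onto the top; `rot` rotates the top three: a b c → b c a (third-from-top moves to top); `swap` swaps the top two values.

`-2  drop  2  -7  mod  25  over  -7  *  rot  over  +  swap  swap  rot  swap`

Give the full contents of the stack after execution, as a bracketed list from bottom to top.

-2   : [-2]
drop : []
2    : [2]
-7   : [2, -7]
mod  : [2]
25   : [2, 25]
over : [2, 25, 2]
-7   : [2, 25, 2, -7]
*    : [2, 25, -14]
rot  : [25, -14, 2]
over : [25, -14, 2, -14]
+    : [25, -14, -12]
swap : [25, -12, -14]
swap : [25, -14, -12]
rot  : [-14, -12, 25]
swap : [-14, 25, -12]

[-14, 25, -12]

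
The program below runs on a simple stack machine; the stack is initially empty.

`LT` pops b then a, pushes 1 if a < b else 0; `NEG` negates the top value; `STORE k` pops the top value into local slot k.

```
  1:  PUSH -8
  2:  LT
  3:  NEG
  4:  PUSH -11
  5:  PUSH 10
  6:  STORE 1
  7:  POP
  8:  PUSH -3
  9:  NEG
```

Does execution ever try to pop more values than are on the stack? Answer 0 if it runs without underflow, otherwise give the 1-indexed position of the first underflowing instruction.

PUSH -8 -> -8
LT  — needs 2 operands, stack has 1 → underflow

2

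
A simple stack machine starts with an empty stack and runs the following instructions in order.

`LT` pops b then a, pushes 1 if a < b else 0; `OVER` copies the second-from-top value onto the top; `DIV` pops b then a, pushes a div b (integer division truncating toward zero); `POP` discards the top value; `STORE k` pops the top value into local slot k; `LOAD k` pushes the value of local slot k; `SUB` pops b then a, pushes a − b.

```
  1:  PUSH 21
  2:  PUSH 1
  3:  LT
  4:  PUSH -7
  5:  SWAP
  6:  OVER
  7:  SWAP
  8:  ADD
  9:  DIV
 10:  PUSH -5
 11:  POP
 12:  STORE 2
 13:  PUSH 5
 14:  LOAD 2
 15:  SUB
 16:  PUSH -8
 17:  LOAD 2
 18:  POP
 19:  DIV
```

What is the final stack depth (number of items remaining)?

PUSH 21 : 21
PUSH 1  : 21 1
LT      : 0
PUSH -7 : 0 -7
SWAP    : -7 0
OVER    : -7 0 -7
SWAP    : -7 -7 0
ADD     : -7 -7
DIV     : 1
PUSH -5 : 1 -5
POP     : 1
STORE 2 : (empty)
PUSH 5  : 5
LOAD 2  : 5 1
SUB     : 4
PUSH -8 : 4 -8
LOAD 2  : 4 -8 1
POP     : 4 -8
DIV     : 0

1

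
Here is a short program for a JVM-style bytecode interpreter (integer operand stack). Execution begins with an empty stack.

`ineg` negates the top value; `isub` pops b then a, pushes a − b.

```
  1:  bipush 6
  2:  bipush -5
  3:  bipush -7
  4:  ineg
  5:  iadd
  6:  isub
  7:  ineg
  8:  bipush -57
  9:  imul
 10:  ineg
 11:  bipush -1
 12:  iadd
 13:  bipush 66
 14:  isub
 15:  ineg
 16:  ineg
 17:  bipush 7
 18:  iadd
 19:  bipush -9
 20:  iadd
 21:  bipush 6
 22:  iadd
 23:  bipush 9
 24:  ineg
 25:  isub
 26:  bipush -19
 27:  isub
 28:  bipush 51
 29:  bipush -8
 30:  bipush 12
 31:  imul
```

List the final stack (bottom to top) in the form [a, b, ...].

[-263, 51, -96]

bipush 6    [6]
bipush -5   [6, -5]
bipush -7   [6, -5, -7]
ineg        [6, -5, 7]
iadd        [6, 2]
isub        [4]
ineg        [-4]
bipush -57  [-4, -57]
imul        [228]
ineg        [-228]
bipush -1   [-228, -1]
iadd        [-229]
bipush 66   [-229, 66]
isub        [-295]
ineg        [295]
ineg        [-295]
bipush 7    [-295, 7]
iadd        [-288]
bipush -9   [-288, -9]
iadd        [-297]
bipush 6    [-297, 6]
iadd        [-291]
bipush 9    [-291, 9]
ineg        [-291, -9]
isub        [-282]
bipush -19  [-282, -19]
isub        [-263]
bipush 51   [-263, 51]
bipush -8   [-263, 51, -8]
bipush 12   [-263, 51, -8, 12]
imul        [-263, 51, -96]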